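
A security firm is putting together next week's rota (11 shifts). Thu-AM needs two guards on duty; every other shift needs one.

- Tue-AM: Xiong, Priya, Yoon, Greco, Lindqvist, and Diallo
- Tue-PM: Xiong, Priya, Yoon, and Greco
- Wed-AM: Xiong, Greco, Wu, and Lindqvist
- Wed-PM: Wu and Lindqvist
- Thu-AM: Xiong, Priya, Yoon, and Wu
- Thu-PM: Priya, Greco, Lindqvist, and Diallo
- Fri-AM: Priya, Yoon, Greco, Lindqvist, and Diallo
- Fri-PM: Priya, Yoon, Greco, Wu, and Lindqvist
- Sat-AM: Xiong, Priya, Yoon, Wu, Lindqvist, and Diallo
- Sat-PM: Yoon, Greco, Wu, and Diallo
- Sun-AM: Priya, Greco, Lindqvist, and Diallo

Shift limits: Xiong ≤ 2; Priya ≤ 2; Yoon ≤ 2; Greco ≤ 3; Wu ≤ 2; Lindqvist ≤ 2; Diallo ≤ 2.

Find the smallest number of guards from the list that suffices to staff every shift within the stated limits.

12 slots to fill and no one can take more than 3, so at least ⌈12/3⌉ = 4 guards are needed.
Any 5 guards together have capacity at most 3+2+2+2+2 = 11 < 12 slots, so 5 can never suffice.
Xiong, Priya, Yoon, Greco, Wu, and Lindqvist alone can cover everything: Tue-AM→Greco, Tue-PM→Xiong, Wed-AM→Xiong, Wed-PM→Wu, Thu-AM→Yoon+Wu, Thu-PM→Priya, Fri-AM→Greco, Fri-PM→Greco, Sat-AM→Lindqvist, Sat-PM→Yoon, Sun-AM→Priya.

6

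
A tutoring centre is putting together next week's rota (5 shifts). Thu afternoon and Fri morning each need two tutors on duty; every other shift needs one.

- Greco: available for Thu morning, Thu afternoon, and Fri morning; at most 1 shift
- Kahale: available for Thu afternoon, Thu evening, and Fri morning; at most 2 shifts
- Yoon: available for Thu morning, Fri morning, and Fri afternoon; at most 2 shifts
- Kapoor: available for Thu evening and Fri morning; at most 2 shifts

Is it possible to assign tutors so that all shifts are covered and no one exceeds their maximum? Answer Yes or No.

Thu afternoon can only be covered by Greco and Kahale, so that assignment is forced.
Fri afternoon can only be covered by Yoon, so that assignment is forced.
One valid schedule: Thu morning→Yoon, Thu afternoon→Greco+Kahale, Thu evening→Kapoor, Fri morning→Kahale+Kapoor, Fri afternoon→Yoon.
Loads: Greco 1/1, Kahale 2/2, Yoon 2/2, Kapoor 2/2 — all within limits.

Yes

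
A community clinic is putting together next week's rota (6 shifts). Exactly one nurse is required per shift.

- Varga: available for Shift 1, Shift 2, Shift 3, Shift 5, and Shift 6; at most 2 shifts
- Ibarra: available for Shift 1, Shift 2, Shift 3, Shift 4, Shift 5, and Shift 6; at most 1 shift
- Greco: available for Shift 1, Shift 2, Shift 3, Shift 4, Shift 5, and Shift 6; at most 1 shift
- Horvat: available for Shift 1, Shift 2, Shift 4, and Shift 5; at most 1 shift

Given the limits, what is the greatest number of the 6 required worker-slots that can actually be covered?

5

Total capacity across all nurses is 2+1+1+1 = 5, and 6 slots are needed, so at most 5 can be filled.
An assignment achieving 5: Shift 1→Greco, Shift 2→Horvat, Shift 3→Varga, Shift 4→Ibarra, Shift 6→Varga.
Loads: Varga 2/2, Ibarra 1/1, Greco 1/1, Horvat 1/1.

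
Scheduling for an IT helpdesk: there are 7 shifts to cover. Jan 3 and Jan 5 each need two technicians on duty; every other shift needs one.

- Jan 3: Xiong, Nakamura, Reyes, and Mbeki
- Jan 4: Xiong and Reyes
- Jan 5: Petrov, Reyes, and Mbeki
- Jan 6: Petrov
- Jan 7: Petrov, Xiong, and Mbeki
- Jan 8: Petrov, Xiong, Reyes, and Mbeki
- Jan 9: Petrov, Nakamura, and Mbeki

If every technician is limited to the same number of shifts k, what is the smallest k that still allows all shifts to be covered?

With 5 technicians and 9 worker-slots to fill, someone must work at least ⌈9/5⌉ = 2 shifts, so k ≥ 2.
k = 2 works: Jan 3→Nakamura+Mbeki, Jan 4→Xiong, Jan 5→Petrov+Reyes, Jan 6→Petrov, Jan 7→Xiong, Jan 8→Reyes, Jan 9→Nakamura.
Loads: Petrov 2, Xiong 2, Nakamura 2, Reyes 2, Mbeki 1 — all ≤ 2.

2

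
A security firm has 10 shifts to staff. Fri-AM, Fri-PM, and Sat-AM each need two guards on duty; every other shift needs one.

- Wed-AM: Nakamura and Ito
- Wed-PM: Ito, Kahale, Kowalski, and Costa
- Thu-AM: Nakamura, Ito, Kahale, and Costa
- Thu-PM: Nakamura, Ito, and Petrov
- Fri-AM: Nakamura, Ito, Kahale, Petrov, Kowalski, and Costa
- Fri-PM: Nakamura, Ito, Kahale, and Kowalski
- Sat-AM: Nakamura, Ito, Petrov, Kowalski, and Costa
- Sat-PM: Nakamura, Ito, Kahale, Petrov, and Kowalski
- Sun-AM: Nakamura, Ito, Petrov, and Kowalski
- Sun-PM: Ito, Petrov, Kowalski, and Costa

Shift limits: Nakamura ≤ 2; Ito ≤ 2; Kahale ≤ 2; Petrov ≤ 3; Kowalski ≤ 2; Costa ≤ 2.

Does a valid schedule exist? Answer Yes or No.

One valid schedule: Wed-AM→Nakamura, Wed-PM→Ito, Thu-AM→Ito, Thu-PM→Nakamura, Fri-AM→Kowalski+Costa, Fri-PM→Kahale+Kowalski, Sat-AM→Petrov+Costa, Sat-PM→Kahale, Sun-AM→Petrov, Sun-PM→Petrov.
Loads: Nakamura 2/2, Ito 2/2, Kahale 2/2, Petrov 3/3, Kowalski 2/2, Costa 2/2 — all within limits.

Yes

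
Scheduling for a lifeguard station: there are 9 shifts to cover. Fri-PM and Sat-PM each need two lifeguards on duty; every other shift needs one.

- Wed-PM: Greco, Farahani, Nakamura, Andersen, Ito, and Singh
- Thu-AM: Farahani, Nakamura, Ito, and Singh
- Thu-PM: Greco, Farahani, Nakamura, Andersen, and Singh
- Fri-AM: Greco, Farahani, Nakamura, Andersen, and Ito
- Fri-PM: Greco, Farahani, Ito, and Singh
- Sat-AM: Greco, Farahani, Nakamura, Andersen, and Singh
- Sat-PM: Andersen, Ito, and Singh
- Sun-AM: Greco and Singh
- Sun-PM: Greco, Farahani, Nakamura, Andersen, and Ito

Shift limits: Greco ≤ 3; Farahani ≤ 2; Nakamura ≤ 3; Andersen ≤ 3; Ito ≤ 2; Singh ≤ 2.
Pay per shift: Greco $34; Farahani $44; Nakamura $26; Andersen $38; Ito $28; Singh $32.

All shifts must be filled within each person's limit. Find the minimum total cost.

$338

Picking the cheapest available lifeguard for each shift independently would cost $308, but that ignores the shift limits.
An optimal schedule: Wed-PM→Andersen, Thu-AM→Nakamura, Thu-PM→Nakamura, Fri-AM→Nakamura, Fri-PM→Ito+Greco, Sat-AM→Greco, Sat-PM→Ito+Singh, Sun-AM→Singh, Sun-PM→Greco.
Total: 38 + 26 + 26 + 26 + 28 + 34 + 34 + 28 + 32 + 32 + 34 = $338.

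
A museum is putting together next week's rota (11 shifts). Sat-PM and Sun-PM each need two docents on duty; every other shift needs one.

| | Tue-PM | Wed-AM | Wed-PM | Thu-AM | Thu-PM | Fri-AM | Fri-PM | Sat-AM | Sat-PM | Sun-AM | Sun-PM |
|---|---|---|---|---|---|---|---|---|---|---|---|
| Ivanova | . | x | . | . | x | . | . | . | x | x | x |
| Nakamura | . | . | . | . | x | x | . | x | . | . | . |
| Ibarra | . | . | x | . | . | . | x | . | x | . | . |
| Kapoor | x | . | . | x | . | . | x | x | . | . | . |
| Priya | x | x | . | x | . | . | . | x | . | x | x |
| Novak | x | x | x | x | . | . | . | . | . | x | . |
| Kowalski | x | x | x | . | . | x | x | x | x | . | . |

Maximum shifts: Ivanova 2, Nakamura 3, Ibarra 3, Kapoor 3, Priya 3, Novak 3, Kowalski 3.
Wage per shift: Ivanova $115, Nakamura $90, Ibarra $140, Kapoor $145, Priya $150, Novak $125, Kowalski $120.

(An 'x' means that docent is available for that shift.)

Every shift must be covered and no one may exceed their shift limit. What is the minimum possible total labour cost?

Sun-PM can only be covered by Ivanova and Priya, so that assignment is forced.
Picking the cheapest available docent for each shift independently would cost $1485, but that ignores the shift limits.
An optimal schedule: Tue-PM→Kowalski, Wed-AM→Novak, Wed-PM→Kowalski, Thu-AM→Novak, Thu-PM→Nakamura, Fri-AM→Nakamura, Fri-PM→Kowalski, Sat-AM→Nakamura, Sat-PM→Ivanova+Ibarra, Sun-AM→Novak, Sun-PM→Ivanova+Priya.
Total: 120 + 125 + 120 + 125 + 90 + 90 + 120 + 90 + 115 + 140 + 125 + 115 + 150 = $1525.

$1525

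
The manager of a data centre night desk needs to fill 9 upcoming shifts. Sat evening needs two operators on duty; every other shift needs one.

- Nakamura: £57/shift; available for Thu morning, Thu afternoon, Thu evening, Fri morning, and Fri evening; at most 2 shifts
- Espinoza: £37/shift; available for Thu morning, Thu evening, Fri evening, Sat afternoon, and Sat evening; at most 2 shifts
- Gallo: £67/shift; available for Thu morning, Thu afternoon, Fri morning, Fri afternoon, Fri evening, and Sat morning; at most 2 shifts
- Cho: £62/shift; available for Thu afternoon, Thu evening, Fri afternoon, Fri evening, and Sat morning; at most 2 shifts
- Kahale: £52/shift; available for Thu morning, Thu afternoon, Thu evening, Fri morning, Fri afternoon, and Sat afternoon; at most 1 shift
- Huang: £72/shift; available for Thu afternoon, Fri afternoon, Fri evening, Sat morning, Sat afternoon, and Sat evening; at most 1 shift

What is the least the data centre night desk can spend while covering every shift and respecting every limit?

Sat evening can only be covered by Espinoza and Huang, so that assignment is forced.
Picking the cheapest available operator for each shift independently would cost £475, but that ignores the shift limits.
An optimal schedule: Thu morning→Nakamura, Thu afternoon→Kahale, Thu evening→Cho, Fri morning→Nakamura, Fri afternoon→Gallo, Fri evening→Cho, Sat morning→Gallo, Sat afternoon→Espinoza, Sat evening→Espinoza+Huang.
Total: 57 + 52 + 62 + 57 + 67 + 62 + 67 + 37 + 37 + 72 = £570.

£570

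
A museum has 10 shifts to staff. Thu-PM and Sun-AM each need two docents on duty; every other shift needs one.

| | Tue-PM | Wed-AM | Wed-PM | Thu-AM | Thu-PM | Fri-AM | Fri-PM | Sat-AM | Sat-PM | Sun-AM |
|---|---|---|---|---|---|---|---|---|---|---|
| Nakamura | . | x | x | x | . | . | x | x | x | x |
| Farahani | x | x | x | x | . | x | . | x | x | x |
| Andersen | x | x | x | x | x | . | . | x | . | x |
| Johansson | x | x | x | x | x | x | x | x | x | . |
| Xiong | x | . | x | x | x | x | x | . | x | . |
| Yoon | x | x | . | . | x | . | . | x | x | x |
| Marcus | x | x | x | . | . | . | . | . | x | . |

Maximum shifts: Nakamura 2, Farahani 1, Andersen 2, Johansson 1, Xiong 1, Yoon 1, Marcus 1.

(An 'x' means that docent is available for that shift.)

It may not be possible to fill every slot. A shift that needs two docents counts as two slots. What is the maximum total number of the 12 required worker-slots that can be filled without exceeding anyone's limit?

9

Total capacity across all docents is 2+1+2+1+1+1+1 = 9, and 12 slots are needed, so at most 9 can be filled.
An assignment achieving 9: Tue-PM→Marcus, Thu-AM→Xiong, Thu-PM→Andersen+Johansson, Fri-AM→Farahani, Fri-PM→Nakamura, Sat-AM→Yoon, Sun-AM→Nakamura+Andersen.
Loads: Nakamura 2/2, Farahani 1/1, Andersen 2/2, Johansson 1/1, Xiong 1/1, Yoon 1/1, Marcus 1/1.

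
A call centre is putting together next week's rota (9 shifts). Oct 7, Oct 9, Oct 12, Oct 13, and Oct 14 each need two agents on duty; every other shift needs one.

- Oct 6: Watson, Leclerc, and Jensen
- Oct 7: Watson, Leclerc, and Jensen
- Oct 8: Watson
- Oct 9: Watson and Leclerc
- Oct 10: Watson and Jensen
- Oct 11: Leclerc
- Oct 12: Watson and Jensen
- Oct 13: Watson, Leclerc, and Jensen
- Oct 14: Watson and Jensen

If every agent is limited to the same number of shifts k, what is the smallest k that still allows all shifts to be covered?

5

With 3 agents and 14 worker-slots to fill, someone must work at least ⌈14/3⌉ = 5 shifts, so k ≥ 5.
k = 5 works: Oct 6→Leclerc, Oct 7→Leclerc+Jensen, Oct 8→Watson, Oct 9→Watson+Leclerc, Oct 10→Watson, Oct 11→Leclerc, Oct 12→Watson+Jensen, Oct 13→Leclerc+Jensen, Oct 14→Watson+Jensen.
Loads: Watson 5, Leclerc 5, Jensen 4 — all ≤ 5.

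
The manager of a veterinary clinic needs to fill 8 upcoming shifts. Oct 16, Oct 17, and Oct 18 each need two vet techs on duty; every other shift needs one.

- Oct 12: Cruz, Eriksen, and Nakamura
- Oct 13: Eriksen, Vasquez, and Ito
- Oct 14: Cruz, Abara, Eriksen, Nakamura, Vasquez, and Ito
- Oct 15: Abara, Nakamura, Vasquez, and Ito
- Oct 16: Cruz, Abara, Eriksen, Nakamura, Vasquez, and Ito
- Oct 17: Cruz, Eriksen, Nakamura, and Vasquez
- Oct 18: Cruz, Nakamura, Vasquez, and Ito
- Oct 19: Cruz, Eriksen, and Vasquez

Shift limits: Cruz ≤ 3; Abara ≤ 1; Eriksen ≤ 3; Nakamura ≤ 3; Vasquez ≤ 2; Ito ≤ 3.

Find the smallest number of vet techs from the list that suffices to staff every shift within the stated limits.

4

11 slots to fill and no one can take more than 3, so at least ⌈11/3⌉ = 4 vet techs are needed.
Cruz, Eriksen, Nakamura, and Vasquez alone can cover everything: Oct 12→Cruz, Oct 13→Eriksen, Oct 14→Eriksen, Oct 15→Nakamura, Oct 16→Eriksen+Vasquez, Oct 17→Nakamura+Vasquez, Oct 18→Cruz+Nakamura, Oct 19→Cruz.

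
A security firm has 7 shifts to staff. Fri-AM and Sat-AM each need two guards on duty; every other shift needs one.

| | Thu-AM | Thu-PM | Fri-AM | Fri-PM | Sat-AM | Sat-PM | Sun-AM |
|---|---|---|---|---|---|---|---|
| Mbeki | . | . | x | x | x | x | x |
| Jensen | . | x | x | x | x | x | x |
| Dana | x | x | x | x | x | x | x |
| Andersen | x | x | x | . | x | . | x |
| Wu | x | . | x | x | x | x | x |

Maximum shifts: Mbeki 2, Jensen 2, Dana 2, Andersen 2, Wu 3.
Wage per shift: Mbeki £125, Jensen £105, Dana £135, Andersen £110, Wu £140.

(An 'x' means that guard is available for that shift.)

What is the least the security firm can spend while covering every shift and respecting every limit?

Picking the cheapest available guard for each shift independently would cost £960, but that ignores the shift limits.
An optimal schedule: Thu-AM→Dana, Thu-PM→Jensen, Fri-AM→Dana+Andersen, Fri-PM→Mbeki, Sat-AM→Andersen+Wu, Sat-PM→Mbeki, Sun-AM→Jensen.
Total: 135 + 105 + 135 + 110 + 125 + 110 + 140 + 125 + 105 = £1090.

£1090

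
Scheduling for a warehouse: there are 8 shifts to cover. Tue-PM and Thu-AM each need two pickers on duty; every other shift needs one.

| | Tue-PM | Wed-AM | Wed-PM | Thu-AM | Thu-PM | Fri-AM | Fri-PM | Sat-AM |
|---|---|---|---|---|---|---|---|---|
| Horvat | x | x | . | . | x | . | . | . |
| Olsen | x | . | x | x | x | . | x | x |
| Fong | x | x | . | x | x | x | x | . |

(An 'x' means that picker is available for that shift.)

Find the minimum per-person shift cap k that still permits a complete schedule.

With 3 pickers and 10 worker-slots to fill, someone must work at least ⌈10/3⌉ = 4 shifts, so k ≥ 4.
k = 4 works: Tue-PM→Horvat+Fong, Wed-AM→Horvat, Wed-PM→Olsen, Thu-AM→Olsen+Fong, Thu-PM→Horvat, Fri-AM→Fong, Fri-PM→Olsen, Sat-AM→Olsen.
Loads: Horvat 3, Olsen 4, Fong 3 — all ≤ 4.

4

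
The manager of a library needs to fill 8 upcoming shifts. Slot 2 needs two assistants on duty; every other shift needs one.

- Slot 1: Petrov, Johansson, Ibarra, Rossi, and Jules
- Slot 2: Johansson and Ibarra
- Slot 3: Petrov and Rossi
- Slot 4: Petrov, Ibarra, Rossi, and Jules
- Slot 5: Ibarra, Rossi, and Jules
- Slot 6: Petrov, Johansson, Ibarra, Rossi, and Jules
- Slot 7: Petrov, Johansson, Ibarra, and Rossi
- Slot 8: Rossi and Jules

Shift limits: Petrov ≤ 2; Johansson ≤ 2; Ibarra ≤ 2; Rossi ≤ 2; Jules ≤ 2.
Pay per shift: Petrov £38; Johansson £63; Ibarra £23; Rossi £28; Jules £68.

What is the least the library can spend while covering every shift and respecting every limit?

Slot 2 can only be covered by Johansson and Ibarra, so that assignment is forced.
Picking the cheapest available assistant for each shift independently would cost £257, but that ignores the shift limits.
An optimal schedule: Slot 1→Rossi, Slot 2→Johansson+Ibarra, Slot 3→Petrov, Slot 4→Petrov, Slot 5→Ibarra, Slot 6→Jules, Slot 7→Johansson, Slot 8→Rossi.
Total: 28 + 63 + 23 + 38 + 38 + 23 + 68 + 63 + 28 = £372.

£372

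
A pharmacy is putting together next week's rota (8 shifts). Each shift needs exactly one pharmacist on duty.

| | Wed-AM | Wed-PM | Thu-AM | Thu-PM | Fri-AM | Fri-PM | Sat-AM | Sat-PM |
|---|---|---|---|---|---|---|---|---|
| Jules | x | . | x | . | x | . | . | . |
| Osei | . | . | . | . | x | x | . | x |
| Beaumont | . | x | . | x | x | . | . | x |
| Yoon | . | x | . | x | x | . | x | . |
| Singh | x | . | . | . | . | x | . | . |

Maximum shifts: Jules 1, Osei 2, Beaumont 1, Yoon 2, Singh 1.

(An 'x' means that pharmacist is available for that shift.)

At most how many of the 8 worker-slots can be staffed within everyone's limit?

Total capacity across all pharmacists is 1+2+1+2+1 = 7, and 8 slots are needed, so at most 7 can be filled.
An assignment achieving 7: Wed-AM→Singh, Wed-PM→Beaumont, Thu-AM→Jules, Thu-PM→Yoon, Fri-PM→Osei, Sat-AM→Yoon, Sat-PM→Osei.
Loads: Jules 1/1, Osei 2/2, Beaumont 1/1, Yoon 2/2, Singh 1/1.

7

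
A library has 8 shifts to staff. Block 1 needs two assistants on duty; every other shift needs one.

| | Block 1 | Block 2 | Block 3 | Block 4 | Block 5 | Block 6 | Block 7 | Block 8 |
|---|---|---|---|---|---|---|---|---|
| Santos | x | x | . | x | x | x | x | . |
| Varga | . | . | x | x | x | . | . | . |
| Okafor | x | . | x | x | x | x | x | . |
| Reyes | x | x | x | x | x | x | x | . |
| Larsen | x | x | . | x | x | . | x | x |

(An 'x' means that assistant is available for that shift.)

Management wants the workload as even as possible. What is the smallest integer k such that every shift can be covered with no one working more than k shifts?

With 5 assistants and 9 worker-slots to fill, someone must work at least ⌈9/5⌉ = 2 shifts, so k ≥ 2.
k = 2 works: Block 1→Reyes+Larsen, Block 2→Santos, Block 3→Varga, Block 4→Varga, Block 5→Okafor, Block 6→Santos, Block 7→Okafor, Block 8→Larsen.
Loads: Santos 2, Varga 2, Okafor 2, Reyes 1, Larsen 2 — all ≤ 2.

2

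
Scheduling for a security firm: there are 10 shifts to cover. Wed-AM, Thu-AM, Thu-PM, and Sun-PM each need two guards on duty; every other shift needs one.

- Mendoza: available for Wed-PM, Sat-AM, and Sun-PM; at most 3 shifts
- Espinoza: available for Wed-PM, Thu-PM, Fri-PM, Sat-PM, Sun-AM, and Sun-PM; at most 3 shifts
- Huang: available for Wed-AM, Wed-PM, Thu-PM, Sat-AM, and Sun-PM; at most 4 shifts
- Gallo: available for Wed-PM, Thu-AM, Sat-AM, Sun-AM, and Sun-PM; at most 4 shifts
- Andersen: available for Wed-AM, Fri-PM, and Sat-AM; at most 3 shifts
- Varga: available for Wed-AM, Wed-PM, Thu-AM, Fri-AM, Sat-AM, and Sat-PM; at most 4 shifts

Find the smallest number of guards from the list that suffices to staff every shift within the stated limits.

4

14 slots to fill and no one can take more than 4, so at least ⌈14/4⌉ = 4 guards are needed.
Espinoza, Huang, Gallo, and Varga alone can cover everything: Wed-AM→Huang+Varga, Wed-PM→Gallo, Thu-AM→Gallo+Varga, Thu-PM→Espinoza+Huang, Fri-AM→Varga, Fri-PM→Espinoza, Sat-AM→Huang, Sat-PM→Espinoza, Sun-AM→Gallo, Sun-PM→Huang+Gallo.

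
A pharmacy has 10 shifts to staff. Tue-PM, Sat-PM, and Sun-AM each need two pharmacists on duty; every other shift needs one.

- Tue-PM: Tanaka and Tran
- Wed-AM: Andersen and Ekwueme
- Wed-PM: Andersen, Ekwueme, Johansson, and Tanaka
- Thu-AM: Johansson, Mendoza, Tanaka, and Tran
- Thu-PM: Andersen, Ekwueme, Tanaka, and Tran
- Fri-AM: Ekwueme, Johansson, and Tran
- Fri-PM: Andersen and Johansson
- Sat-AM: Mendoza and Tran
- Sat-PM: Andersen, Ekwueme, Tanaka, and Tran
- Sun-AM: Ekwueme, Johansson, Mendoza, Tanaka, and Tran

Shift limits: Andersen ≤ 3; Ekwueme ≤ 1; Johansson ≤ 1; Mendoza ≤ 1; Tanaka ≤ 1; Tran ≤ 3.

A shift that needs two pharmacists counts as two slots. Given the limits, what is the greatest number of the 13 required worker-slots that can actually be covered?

Total capacity across all pharmacists is 3+1+1+1+1+3 = 10, and 13 slots are needed, so at most 10 can be filled.
An assignment achieving 10: Tue-PM→Tanaka+Tran, Wed-AM→Andersen, Wed-PM→Andersen, Thu-AM→Johansson, Thu-PM→Tran, Fri-AM→Ekwueme, Fri-PM→Andersen, Sat-AM→Mendoza, Sat-PM→Tran.
Loads: Andersen 3/3, Ekwueme 1/1, Johansson 1/1, Mendoza 1/1, Tanaka 1/1, Tran 3/3.

10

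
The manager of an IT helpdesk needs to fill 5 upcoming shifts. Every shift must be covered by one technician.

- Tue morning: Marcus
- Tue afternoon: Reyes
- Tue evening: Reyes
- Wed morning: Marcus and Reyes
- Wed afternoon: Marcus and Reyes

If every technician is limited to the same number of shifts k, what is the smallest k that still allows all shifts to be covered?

3

With 2 technicians and 5 worker-slots to fill, someone must work at least ⌈5/2⌉ = 3 shifts, so k ≥ 3.
k = 3 works: Tue morning→Marcus, Tue afternoon→Reyes, Tue evening→Reyes, Wed morning→Marcus, Wed afternoon→Marcus.
Loads: Marcus 3, Reyes 2 — all ≤ 3.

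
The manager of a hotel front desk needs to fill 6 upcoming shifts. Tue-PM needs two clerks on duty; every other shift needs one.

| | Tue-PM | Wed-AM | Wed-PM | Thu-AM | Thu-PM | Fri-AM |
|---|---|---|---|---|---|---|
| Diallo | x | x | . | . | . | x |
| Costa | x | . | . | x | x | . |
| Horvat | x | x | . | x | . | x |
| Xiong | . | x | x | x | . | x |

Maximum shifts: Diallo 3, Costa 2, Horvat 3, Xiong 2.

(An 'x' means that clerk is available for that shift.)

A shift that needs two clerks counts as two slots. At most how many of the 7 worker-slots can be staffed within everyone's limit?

Total capacity across all clerks is 3+2+3+2 = 10, and 7 slots are needed, so at most 7 can be filled.
An assignment achieving 7: Tue-PM→Diallo+Costa, Wed-AM→Diallo, Wed-PM→Xiong, Thu-AM→Horvat, Thu-PM→Costa, Fri-AM→Diallo.
Loads: Diallo 3/3, Costa 2/2, Horvat 1/3, Xiong 1/2.

7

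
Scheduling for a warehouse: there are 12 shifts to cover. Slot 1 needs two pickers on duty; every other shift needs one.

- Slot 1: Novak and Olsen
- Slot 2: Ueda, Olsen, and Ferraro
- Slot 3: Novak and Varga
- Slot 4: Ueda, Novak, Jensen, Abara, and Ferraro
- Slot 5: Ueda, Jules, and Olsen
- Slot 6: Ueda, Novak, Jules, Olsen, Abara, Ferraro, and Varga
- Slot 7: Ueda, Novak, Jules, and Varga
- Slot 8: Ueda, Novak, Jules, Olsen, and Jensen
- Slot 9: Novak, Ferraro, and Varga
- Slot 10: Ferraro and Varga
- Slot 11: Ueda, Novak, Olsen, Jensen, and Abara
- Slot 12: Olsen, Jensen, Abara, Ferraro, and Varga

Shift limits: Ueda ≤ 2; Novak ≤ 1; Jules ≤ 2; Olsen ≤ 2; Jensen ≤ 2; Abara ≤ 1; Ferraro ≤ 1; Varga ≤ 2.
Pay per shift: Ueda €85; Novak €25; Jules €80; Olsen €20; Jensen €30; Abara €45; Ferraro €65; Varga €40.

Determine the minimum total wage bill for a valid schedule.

Slot 1 can only be covered by Novak and Olsen, so that assignment is forced.
Picking the cheapest available picker for each shift independently would cost €305, but that ignores the shift limits.
An optimal schedule: Slot 1→Novak+Olsen, Slot 2→Ueda, Slot 3→Varga, Slot 4→Jensen, Slot 5→Ueda, Slot 6→Abara, Slot 7→Jules, Slot 8→Jules, Slot 9→Varga, Slot 10→Ferraro, Slot 11→Olsen, Slot 12→Jensen.
Total: 25 + 20 + 85 + 40 + 30 + 85 + 45 + 80 + 80 + 40 + 65 + 20 + 30 = €645.

€645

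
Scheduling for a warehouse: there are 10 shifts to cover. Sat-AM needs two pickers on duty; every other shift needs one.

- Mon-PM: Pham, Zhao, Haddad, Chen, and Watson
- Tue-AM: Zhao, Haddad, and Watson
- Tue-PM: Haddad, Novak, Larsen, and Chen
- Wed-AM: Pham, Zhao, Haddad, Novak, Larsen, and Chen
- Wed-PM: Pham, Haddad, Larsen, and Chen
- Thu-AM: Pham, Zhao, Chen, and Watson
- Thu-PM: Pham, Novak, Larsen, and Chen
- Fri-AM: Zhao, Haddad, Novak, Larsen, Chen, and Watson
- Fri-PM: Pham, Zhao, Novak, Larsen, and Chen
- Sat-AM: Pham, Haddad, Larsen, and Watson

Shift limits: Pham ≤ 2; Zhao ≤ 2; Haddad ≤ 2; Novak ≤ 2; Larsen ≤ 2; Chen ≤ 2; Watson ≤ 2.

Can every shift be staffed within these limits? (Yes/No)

Yes

One valid schedule: Mon-PM→Zhao, Tue-AM→Zhao, Tue-PM→Haddad, Wed-AM→Haddad, Wed-PM→Pham, Thu-AM→Pham, Thu-PM→Novak, Fri-AM→Larsen, Fri-PM→Novak, Sat-AM→Larsen+Watson.
Loads: Pham 2/2, Zhao 2/2, Haddad 2/2, Novak 2/2, Larsen 2/2, Chen 0/2, Watson 1/2 — all within limits.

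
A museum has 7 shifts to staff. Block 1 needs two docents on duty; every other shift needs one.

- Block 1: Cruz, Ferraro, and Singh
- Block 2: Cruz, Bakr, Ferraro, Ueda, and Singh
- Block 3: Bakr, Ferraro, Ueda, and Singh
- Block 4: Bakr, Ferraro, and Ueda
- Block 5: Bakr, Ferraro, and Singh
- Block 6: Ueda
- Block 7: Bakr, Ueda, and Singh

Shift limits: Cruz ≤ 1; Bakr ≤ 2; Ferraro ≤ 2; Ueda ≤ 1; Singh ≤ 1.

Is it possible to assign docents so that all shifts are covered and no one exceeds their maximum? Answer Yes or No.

No

Total capacity is 1+2+2+1+1 = 7 but 8 worker-slots are needed — infeasible.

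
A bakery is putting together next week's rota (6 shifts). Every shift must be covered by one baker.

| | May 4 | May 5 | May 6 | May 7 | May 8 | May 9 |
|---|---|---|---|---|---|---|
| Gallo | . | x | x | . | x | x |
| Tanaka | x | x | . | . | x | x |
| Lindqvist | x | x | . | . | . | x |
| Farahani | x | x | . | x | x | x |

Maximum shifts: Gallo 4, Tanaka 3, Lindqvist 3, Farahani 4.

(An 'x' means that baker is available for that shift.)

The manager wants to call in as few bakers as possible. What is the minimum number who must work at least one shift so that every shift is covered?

6 slots to fill and no one can take more than 4, so at least ⌈6/4⌉ = 2 bakers are needed.
Gallo and Farahani alone can cover everything: May 4→Farahani, May 5→Gallo, May 6→Gallo, May 7→Farahani, May 8→Gallo, May 9→Gallo.

2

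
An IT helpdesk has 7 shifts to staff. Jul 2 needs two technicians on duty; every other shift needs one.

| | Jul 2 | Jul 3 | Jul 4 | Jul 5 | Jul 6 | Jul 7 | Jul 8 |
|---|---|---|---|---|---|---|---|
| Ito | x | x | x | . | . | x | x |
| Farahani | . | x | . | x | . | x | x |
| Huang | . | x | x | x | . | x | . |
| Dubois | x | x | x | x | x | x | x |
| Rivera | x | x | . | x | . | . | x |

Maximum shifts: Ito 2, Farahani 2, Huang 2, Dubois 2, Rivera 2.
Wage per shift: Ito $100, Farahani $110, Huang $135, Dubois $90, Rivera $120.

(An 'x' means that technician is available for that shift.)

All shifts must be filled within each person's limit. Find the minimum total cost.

Jul 6 can only be covered by Dubois, so that assignment is forced.
Picking the cheapest available technician for each shift independently would cost $730, but that ignores the shift limits.
An optimal schedule: Jul 2→Dubois+Ito, Jul 3→Rivera, Jul 4→Ito, Jul 5→Farahani, Jul 6→Dubois, Jul 7→Farahani, Jul 8→Rivera.
Total: 90 + 100 + 120 + 100 + 110 + 90 + 110 + 120 = $840.

$840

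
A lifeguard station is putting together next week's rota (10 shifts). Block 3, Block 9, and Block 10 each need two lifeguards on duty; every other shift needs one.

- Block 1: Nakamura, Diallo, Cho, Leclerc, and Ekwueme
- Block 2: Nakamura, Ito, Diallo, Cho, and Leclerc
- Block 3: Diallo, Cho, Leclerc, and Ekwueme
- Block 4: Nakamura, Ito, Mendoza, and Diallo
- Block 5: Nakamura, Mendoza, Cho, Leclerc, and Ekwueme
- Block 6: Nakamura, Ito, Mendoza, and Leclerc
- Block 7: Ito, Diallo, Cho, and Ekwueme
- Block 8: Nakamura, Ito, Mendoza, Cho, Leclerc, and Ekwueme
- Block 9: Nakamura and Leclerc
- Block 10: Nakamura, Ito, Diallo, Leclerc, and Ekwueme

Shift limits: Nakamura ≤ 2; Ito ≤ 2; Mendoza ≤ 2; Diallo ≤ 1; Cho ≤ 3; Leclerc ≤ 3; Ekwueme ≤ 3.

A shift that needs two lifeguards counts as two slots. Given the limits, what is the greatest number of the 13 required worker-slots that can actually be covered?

13

Total capacity across all lifeguards is 2+2+2+1+3+3+3 = 16, and 13 slots are needed, so at most 13 can be filled.
An assignment achieving 13: Block 1→Cho, Block 2→Cho, Block 3→Diallo+Cho, Block 4→Nakamura, Block 5→Mendoza, Block 6→Ito, Block 7→Ito, Block 8→Mendoza, Block 9→Nakamura+Leclerc, Block 10→Leclerc+Ekwueme.
Loads: Nakamura 2/2, Ito 2/2, Mendoza 2/2, Diallo 1/1, Cho 3/3, Leclerc 2/3, Ekwueme 1/3.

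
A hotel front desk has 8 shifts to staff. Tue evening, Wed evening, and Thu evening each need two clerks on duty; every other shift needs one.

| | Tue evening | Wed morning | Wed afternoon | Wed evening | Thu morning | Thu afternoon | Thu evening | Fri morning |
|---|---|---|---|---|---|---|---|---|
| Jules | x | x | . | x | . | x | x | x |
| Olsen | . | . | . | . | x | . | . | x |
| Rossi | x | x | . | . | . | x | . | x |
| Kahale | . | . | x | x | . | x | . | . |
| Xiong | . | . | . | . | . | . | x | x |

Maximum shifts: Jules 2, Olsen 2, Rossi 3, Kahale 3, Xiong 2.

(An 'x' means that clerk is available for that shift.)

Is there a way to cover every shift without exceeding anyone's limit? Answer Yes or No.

No

Total capacity is 12 and 11 slots are needed, so capacity alone doesn't rule it out.
Shifts {Tue evening, Wed evening, Thu evening} need 6 worker-slots in total, but the clerks available for any of those shifts (Jules, Rossi, Kahale, and Xiong) can supply at most 5 among them. So no valid schedule exists.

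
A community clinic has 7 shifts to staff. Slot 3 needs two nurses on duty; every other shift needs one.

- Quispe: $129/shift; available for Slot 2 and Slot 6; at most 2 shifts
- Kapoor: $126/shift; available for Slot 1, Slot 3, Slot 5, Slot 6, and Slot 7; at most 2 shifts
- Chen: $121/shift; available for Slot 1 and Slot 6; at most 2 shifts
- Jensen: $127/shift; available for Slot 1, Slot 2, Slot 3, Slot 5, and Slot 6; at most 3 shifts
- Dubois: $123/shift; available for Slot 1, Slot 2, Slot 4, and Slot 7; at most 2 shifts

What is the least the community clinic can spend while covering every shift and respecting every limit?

Slot 3 can only be covered by Kapoor and Jensen, so that assignment is forced.
Slot 4 can only be covered by Dubois, so that assignment is forced.
Picking the cheapest available nurse for each shift independently would cost $990, but that ignores the shift limits.
An optimal schedule: Slot 1→Chen, Slot 2→Jensen, Slot 3→Kapoor+Jensen, Slot 4→Dubois, Slot 5→Kapoor, Slot 6→Chen, Slot 7→Dubois.
Total: 121 + 127 + 126 + 127 + 123 + 126 + 121 + 123 = $994.

$994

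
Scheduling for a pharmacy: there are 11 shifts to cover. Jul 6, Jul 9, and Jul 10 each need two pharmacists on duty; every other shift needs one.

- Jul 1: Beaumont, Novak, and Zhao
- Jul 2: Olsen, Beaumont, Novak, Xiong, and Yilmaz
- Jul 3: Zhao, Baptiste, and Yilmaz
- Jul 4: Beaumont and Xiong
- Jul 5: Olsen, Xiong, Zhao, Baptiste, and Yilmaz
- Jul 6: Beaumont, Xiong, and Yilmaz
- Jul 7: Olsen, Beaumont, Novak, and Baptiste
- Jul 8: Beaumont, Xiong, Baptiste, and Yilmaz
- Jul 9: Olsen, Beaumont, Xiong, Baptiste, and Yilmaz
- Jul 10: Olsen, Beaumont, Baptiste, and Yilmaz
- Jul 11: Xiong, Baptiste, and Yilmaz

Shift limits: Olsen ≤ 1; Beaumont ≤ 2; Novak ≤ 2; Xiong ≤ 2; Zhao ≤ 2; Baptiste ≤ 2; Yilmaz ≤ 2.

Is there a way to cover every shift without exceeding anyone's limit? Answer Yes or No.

Total capacity is 1+2+2+2+2+2+2 = 13 but 14 worker-slots are needed — infeasible.

No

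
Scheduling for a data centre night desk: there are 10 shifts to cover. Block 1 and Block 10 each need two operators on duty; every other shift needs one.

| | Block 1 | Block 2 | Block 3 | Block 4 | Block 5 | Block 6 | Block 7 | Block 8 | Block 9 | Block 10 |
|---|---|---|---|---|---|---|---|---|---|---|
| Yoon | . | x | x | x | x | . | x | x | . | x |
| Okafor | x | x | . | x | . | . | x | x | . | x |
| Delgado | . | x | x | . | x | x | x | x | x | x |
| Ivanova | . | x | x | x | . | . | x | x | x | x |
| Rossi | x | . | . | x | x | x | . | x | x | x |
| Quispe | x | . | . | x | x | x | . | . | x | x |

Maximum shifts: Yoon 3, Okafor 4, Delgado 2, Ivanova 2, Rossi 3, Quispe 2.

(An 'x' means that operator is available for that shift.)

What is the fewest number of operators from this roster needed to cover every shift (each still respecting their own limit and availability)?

4

12 slots to fill and no one can take more than 4, so at least ⌈12/4⌉ = 3 operators are needed.
Any 3 operators together have capacity at most 4+3+3 = 10 < 12 slots, so 3 can never suffice.
Yoon, Okafor, Delgado, and Rossi alone can cover everything: Block 1→Okafor+Rossi, Block 2→Yoon, Block 3→Yoon, Block 4→Yoon, Block 5→Rossi, Block 6→Delgado, Block 7→Okafor, Block 8→Okafor, Block 9→Delgado, Block 10→Okafor+Rossi.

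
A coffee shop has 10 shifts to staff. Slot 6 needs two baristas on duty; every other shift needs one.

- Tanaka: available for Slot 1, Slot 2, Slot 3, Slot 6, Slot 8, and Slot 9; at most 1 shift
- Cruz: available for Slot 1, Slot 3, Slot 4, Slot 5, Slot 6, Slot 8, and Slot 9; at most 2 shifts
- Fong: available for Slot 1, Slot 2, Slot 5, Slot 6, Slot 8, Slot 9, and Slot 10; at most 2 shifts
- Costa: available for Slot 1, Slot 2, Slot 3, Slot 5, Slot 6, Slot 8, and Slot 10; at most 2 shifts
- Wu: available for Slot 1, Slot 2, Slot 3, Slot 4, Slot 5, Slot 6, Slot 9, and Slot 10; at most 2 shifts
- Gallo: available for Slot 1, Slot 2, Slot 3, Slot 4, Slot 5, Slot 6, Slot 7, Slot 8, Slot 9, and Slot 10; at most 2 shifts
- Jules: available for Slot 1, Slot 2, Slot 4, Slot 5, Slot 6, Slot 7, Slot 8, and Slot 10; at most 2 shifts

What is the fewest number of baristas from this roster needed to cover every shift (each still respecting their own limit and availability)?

11 slots to fill and no one can take more than 2, so at least ⌈11/2⌉ = 6 baristas are needed.
Tanaka, Cruz, Fong, Costa, Wu, and Gallo alone can cover everything: Slot 1→Costa, Slot 2→Tanaka, Slot 3→Cruz, Slot 4→Cruz, Slot 5→Fong, Slot 6→Wu+Gallo, Slot 7→Gallo, Slot 8→Costa, Slot 9→Wu, Slot 10→Fong.

6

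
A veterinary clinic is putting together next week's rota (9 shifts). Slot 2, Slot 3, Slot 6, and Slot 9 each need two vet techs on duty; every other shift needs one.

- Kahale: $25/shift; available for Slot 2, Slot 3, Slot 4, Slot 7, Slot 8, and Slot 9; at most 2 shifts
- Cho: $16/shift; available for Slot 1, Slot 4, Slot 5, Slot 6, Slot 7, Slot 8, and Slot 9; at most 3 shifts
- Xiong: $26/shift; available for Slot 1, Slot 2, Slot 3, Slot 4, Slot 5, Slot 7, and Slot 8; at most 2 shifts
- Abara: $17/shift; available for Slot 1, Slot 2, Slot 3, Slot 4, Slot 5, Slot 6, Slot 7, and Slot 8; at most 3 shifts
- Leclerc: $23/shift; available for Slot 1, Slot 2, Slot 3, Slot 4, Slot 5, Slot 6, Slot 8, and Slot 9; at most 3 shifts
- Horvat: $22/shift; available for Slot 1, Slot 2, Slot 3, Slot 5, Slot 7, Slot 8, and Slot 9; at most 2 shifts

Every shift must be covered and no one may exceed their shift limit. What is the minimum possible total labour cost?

$262

Picking the cheapest available vet tech for each shift independently would cost $229, but that ignores the shift limits.
An optimal schedule: Slot 1→Cho, Slot 2→Leclerc+Kahale, Slot 3→Leclerc+Kahale, Slot 4→Cho, Slot 5→Abara, Slot 6→Cho+Abara, Slot 7→Abara, Slot 8→Horvat, Slot 9→Horvat+Leclerc.
Total: 16 + 23 + 25 + 23 + 25 + 16 + 17 + 16 + 17 + 17 + 22 + 22 + 23 = $262.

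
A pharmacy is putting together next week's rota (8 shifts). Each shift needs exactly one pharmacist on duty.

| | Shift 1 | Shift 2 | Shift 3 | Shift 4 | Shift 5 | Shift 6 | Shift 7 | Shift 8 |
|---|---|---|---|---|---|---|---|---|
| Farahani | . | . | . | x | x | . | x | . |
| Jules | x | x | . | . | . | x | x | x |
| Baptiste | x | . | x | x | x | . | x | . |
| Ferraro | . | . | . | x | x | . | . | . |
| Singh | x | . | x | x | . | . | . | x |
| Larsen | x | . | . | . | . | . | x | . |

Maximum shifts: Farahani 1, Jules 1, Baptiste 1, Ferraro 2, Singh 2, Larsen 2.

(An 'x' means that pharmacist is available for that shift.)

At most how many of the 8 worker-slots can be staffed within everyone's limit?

Total capacity across all pharmacists is 1+1+1+2+2+2 = 9, and 8 slots are needed, so at most 8 can be filled.
Shifts {Shift 2, Shift 6} need 2 slots but only Jules are available for them, supplying at most 1 — so at least 1 slot must go unfilled.
An assignment achieving 7: Shift 1→Singh, Shift 2→Jules, Shift 3→Baptiste, Shift 4→Ferraro, Shift 5→Farahani, Shift 7→Larsen, Shift 8→Singh.
Loads: Farahani 1/1, Jules 1/1, Baptiste 1/1, Ferraro 1/2, Singh 2/2, Larsen 1/2.

7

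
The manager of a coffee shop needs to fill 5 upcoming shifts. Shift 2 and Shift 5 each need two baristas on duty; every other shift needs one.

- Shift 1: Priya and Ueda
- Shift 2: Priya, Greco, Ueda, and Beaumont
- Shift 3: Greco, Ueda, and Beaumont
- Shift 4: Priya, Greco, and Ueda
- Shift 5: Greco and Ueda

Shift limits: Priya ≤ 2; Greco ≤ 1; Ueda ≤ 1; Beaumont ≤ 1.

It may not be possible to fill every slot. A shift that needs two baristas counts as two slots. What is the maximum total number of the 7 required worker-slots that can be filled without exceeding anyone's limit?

Total capacity across all baristas is 2+1+1+1 = 5, and 7 slots are needed, so at most 5 can be filled.
An assignment achieving 5: Shift 1→Priya, Shift 3→Beaumont, Shift 4→Priya, Shift 5→Greco+Ueda.
Loads: Priya 2/2, Greco 1/1, Ueda 1/1, Beaumont 1/1.

5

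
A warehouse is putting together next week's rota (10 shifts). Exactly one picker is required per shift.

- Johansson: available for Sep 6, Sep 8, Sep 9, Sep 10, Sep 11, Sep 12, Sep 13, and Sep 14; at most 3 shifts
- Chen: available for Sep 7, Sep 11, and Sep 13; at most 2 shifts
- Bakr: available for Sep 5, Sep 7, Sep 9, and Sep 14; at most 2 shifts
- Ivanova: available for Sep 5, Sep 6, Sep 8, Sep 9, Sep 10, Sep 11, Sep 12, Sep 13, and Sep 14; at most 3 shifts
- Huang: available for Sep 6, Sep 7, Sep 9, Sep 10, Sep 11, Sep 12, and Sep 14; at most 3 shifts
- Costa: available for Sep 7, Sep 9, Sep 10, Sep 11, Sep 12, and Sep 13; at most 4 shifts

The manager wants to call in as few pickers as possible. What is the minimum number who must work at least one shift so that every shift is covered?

10 slots to fill and no one can take more than 4, so at least ⌈10/4⌉ = 3 pickers are needed.
Johansson, Ivanova, and Costa alone can cover everything: Sep 5→Ivanova, Sep 6→Johansson, Sep 7→Costa, Sep 8→Johansson, Sep 9→Ivanova, Sep 10→Ivanova, Sep 11→Costa, Sep 12→Costa, Sep 13→Costa, Sep 14→Johansson.

3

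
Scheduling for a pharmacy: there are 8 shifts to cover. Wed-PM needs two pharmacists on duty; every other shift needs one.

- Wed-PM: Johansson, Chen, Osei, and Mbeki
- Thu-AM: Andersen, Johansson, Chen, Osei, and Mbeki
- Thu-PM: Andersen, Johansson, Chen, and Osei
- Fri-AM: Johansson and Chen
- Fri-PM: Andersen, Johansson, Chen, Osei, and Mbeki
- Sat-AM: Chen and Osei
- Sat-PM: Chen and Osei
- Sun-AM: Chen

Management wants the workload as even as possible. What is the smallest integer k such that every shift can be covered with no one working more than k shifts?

With 5 pharmacists and 9 worker-slots to fill, someone must work at least ⌈9/5⌉ = 2 shifts, so k ≥ 2.
k = 2 works: Wed-PM→Osei+Mbeki, Thu-AM→Andersen, Thu-PM→Andersen, Fri-AM→Johansson, Fri-PM→Johansson, Sat-AM→Chen, Sat-PM→Osei, Sun-AM→Chen.
Loads: Andersen 2, Johansson 2, Chen 2, Osei 2, Mbeki 1 — all ≤ 2.

2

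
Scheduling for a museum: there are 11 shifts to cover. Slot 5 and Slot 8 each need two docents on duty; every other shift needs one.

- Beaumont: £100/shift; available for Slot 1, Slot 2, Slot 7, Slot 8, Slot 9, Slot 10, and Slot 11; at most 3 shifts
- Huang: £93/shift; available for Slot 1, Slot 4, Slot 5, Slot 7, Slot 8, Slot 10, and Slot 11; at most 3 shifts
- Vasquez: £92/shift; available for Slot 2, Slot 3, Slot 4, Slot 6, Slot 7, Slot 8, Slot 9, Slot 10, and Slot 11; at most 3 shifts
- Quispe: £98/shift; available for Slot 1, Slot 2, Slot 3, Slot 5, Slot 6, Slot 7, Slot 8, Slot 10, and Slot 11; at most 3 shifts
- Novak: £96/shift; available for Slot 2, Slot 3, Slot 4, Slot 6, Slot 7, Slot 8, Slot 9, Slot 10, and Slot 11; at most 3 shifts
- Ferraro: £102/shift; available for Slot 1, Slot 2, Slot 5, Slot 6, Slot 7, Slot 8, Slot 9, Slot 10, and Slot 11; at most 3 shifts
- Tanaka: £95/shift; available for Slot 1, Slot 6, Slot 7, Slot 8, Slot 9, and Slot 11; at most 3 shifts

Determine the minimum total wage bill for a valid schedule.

£1226

Picking the cheapest available docent for each shift independently would cost £1205, but that ignores the shift limits.
An optimal schedule: Slot 1→Huang, Slot 2→Vasquez, Slot 3→Vasquez, Slot 4→Vasquez, Slot 5→Huang+Quispe, Slot 6→Tanaka, Slot 7→Novak, Slot 8→Tanaka+Novak, Slot 9→Tanaka, Slot 10→Huang, Slot 11→Novak.
Total: 93 + 92 + 92 + 92 + 93 + 98 + 95 + 96 + 95 + 96 + 95 + 93 + 96 = £1226.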